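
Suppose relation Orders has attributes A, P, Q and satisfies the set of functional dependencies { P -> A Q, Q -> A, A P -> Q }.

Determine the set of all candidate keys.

P

Attribute P never appears on the right-hand side of any dependency, so P must belong to every candidate key.
{P}⁺ = {A, P, Q}, which is all of the schema, so {P} is the only candidate key.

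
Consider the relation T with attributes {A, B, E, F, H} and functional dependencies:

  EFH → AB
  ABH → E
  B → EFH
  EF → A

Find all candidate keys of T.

B, EFH

{B}⁺: B→EFH adds E, F, H; EF→A adds A → {A, B, E, F, H}.
{E, F, H}⁺: EFH→AB adds A, B → {A, B, E, F, H}. Minimal: {F, H}⁺ = {F, H}; {E, H}⁺ = {E, H}; {E, F}⁺ = {A, E, F} — none reach the full schema.
Any other superkey contains one of these as a subset, so there are no further candidate keys.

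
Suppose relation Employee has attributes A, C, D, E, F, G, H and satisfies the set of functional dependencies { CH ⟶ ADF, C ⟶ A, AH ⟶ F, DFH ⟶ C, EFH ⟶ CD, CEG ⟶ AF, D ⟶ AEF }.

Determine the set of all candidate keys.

{C, G, H}, {D, G, H}, {A, E, G, H}, {E, F, G, H}

Attributes G, H never appear on any right-hand side, so every candidate key must contain {G, H}.
{G, H}⁺ = {G, H}, which is not all of the schema, so we must add further attributes.
{C, G, H}⁺: CH→ADF adds A, D, F; D→AEF adds E → {A, C, D, E, F, G, H}. Minimal: {G, H}⁺ = {G, H}; {C, H}⁺ = {A, C, D, E, F, H}; {C, G}⁺ = {A, C, G} — none reach the full schema.
{D, G, H}⁺: D→AEF adds A, E, F; DFH→C adds C → {A, C, D, E, F, G, H}. Minimal: {G, H}⁺ = {G, H}; {D, H}⁺ = {A, C, D, E, F, H}; {D, G}⁺ = {A, D, E, F, G} — none reach the full schema.
{A, E, G, H}⁺: AH→F adds F; EFH→CD adds C, D → {A, C, D, E, F, G, H}. Minimal: {E, G, H}⁺ = {E, G, H}; {A, G, H}⁺ = {A, F, G, H}; {A, E, H}⁺ = {A, C, D, E, F, H}; … — none reach the full schema.
{E, F, G, H}⁺: EFH→CD adds C, D; CEG→AF adds A → {A, C, D, E, F, G, H}. Minimal: {F, G, H}⁺ = {F, G, H}; {E, G, H}⁺ = {E, G, H}; {E, F, H}⁺ = {A, C, D, E, F, H}; … — none reach the full schema.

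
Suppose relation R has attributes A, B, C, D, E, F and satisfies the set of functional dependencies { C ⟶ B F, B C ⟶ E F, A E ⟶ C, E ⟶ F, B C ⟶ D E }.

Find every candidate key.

{A, C}⁺: C→BF adds B, F; BC→EF adds E; BC→DE adds D → {A, B, C, D, E, F}. Minimal: {C}⁺ = {B, C, D, E, F}; {A}⁺ = {A} — none reach the full schema.
{A, E}⁺: AE→C adds C; E→F adds F; C→BF adds B; BC→DE adds D → {A, B, C, D, E, F}. Minimal: {E}⁺ = {E, F}; {A}⁺ = {A} — none reach the full schema.

{A, C}, {A, E}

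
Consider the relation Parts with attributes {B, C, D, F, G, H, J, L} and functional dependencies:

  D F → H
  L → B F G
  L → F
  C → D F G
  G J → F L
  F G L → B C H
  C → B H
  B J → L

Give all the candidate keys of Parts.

(B, J); (C, J); (G, J); (J, L)

Attribute J never appears on the right-hand side of any dependency, so J must belong to every candidate key.
{J}⁺ = {J}, which is not all of the schema, so we must add further attributes.
{B, J}⁺: BJ→L adds L; L→BFG adds F, G; FGL→BCH adds C, H; C→DFG adds D → {B, C, D, F, G, H, J, L}. Minimal: {J}⁺ = {J}; {B}⁺ = {B} — none reach the full schema.
{C, J}⁺: C→DFG adds D, F, G; GJ→FL adds L; FGL→BCH adds B, H → {B, C, D, F, G, H, J, L}. Minimal: {J}⁺ = {J}; {C}⁺ = {B, C, D, F, G, H} — none reach the full schema.
{G, J}⁺: GJ→FL adds F, L; FGL→BCH adds B, C, H; C→DFG adds D → {B, C, D, F, G, H, J, L}. Minimal: {J}⁺ = {J}; {G}⁺ = {G} — none reach the full schema.
{J, L}⁺: L→BFG adds B, F, G; FGL→BCH adds C, H; C→DFG adds D → {B, C, D, F, G, H, J, L}. Minimal: {L}⁺ = {B, C, D, F, G, H, L}; {J}⁺ = {J} — none reach the full schema.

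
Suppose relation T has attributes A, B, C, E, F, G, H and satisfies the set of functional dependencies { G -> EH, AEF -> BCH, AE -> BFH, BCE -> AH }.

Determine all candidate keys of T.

Attribute G never appears on the right-hand side of any dependency, so G must belong to every candidate key.
{G}⁺ = {E, G, H}, which is not all of the schema, so we must add further attributes.
{A, G}⁺: G→EH adds E, H; AE→BFH adds B, F; AEF→BCH adds C → {A, B, C, E, F, G, H}.
{B, C, G}⁺: G→EH adds E, H; BCE→AH adds A; AE→BFH adds F → {A, B, C, E, F, G, H}.
Any other superkey contains one of these as a subset, so there are no further candidate keys.

(A, G), (B, C, G)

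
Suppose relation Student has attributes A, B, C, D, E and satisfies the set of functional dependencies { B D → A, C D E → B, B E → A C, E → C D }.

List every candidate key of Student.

Attribute E never appears on the right-hand side of any dependency, so E must belong to every candidate key.
{E}⁺ = {A, B, C, D, E}, which is all of the schema, so {E} is the only candidate key.

E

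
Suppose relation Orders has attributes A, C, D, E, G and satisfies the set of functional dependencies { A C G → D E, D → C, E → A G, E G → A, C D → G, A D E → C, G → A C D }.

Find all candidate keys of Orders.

{D}⁺: D→C adds C; CD→G adds G; G→ACD adds A; ACG→DE adds E → {A, C, D, E, G}.
{E}⁺: E→AG adds A, G; G→ACD adds C, D → {A, C, D, E, G}.
{G}⁺: G→ACD adds A, C, D; ACG→DE adds E → {A, C, D, E, G}.
Any other superkey contains one of these as a subset, so there are no further candidate keys.

{D}, {E}, {G}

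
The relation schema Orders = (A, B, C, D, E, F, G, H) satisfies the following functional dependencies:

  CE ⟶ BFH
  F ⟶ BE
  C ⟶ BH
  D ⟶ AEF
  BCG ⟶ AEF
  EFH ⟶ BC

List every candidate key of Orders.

{C, D, G}; {D, G, H}

Attributes D, G never appear on any right-hand side, so every candidate key must contain {D, G}.
{D, G}⁺ = {A, B, D, E, F, G}, which is not all of the schema, so we must add further attributes.
{C, D, G}⁺: C→BH adds B, H; D→AEF adds A, E, F → {A, B, C, D, E, F, G, H}. Minimal: {D, G}⁺ = {A, B, D, E, F, G}; {C, G}⁺ = {A, B, C, E, F, G, H}; {C, D}⁺ = {A, B, C, D, E, F, H} — none reach the full schema.
{D, G, H}⁺: D→AEF adds A, E, F; EFH→BC adds B, C → {A, B, C, D, E, F, G, H}. Minimal: {G, H}⁺ = {G, H}; {D, H}⁺ = {A, B, C, D, E, F, H}; {D, G}⁺ = {A, B, D, E, F, G} — none reach the full schema.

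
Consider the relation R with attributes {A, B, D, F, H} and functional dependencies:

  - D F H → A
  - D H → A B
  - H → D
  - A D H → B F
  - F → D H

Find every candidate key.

{F}, {H}

{F}⁺: F→DH adds D, H; DFH→A adds A; DH→AB adds B → {A, B, D, F, H}.
{H}⁺: H→D adds D; DH→AB adds A, B; ADH→BF adds F → {A, B, D, F, H}.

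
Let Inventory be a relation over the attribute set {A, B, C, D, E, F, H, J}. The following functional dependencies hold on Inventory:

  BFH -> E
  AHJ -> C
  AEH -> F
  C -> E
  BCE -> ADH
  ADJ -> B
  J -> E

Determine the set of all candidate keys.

(B, C, J); (A, B, H, J); (A, C, D, J); (A, D, H, J)

Attribute J never appears on the right-hand side of any dependency, so J must belong to every candidate key.
{J}⁺ = {E, J}, which is not all of the schema, so we must add further attributes.
{B, C, J}⁺: C→E adds E; BCE→ADH adds A, D, H; AEH→F adds F → {A, B, C, D, E, F, H, J}.
{A, B, H, J}⁺: AHJ→C adds C; C→E adds E; BCE→ADH adds D; AEH→F adds F → {A, B, C, D, E, F, H, J}.
{A, C, D, J}⁺: C→E adds E; ADJ→B adds B; BCE→ADH adds H; AEH→F adds F → {A, B, C, D, E, F, H, J}.
{A, D, H, J}⁺: AHJ→C adds C; C→E adds E; ADJ→B adds B; AEH→F adds F → {A, B, C, D, E, F, H, J}.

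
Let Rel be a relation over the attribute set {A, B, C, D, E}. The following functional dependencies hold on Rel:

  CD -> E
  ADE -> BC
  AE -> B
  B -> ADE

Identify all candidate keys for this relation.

(B), (A, E), (A, C, D)

{B}⁺: B→ADE adds A, D, E; ADE→BC adds C → {A, B, C, D, E}.
{A, E}⁺: AE→B adds B; B→ADE adds D; ADE→BC adds C → {A, B, C, D, E}. Minimal: {E}⁺ = {E}; {A}⁺ = {A} — none reach the full schema.
{A, C, D}⁺: CD→E adds E; ADE→BC adds B → {A, B, C, D, E}. Minimal: {C, D}⁺ = {C, D, E}; {A, D}⁺ = {A, D}; {A, C}⁺ = {A, C} — none reach the full schema.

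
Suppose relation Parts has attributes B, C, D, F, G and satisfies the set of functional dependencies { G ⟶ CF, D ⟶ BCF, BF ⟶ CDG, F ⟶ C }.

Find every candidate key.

{D}⁺: D→BCF adds B, C, F; BF→CDG adds G → {B, C, D, F, G}.
{B, F}⁺: BF→CDG adds C, D, G → {B, C, D, F, G}. Minimal: {F}⁺ = {C, F}; {B}⁺ = {B} — none reach the full schema.
{B, G}⁺: G→CF adds C, F; BF→CDG adds D → {B, C, D, F, G}. Minimal: {G}⁺ = {C, F, G}; {B}⁺ = {B} — none reach the full schema.
Any other superkey contains one of these as a subset, so there are no further candidate keys.

{D}, {B, F}, {B, G}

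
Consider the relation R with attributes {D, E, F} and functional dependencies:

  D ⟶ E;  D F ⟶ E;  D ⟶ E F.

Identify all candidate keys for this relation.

(D)

Attribute D never appears on the right-hand side of any dependency, so D must belong to every candidate key.
{D}⁺ = {D, E, F}, which is all of the schema, so {D} is the only candidate key.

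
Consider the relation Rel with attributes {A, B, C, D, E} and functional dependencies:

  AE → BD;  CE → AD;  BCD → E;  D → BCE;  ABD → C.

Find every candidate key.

{D}⁺: D→BCE adds B, C, E; CE→AD adds A → {A, B, C, D, E}.
{A, E}⁺: AE→BD adds B, D; D→BCE adds C → {A, B, C, D, E}. Minimal: {E}⁺ = {E}; {A}⁺ = {A} — none reach the full schema.
{C, E}⁺: CE→AD adds A, D; D→BCE adds B → {A, B, C, D, E}. Minimal: {E}⁺ = {E}; {C}⁺ = {C} — none reach the full schema.
Any other superkey contains one of these as a subset, so there are no further candidate keys.

{D}, {A, E}, {C, E}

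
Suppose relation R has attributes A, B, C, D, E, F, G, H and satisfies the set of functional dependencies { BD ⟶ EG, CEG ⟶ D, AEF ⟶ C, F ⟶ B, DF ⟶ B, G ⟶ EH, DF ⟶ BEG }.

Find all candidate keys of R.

{A, D, F}⁺: F→B adds B; DF→BEG adds E, G; AEF→C adds C; G→EH adds H → {A, B, C, D, E, F, G, H}.
{A, F, G}⁺: F→B adds B; G→EH adds E, H; AEF→C adds C; CEG→D adds D → {A, B, C, D, E, F, G, H}.
Any other superkey contains one of these as a subset, so there are no further candidate keys.

{A, D, F}, {A, F, G}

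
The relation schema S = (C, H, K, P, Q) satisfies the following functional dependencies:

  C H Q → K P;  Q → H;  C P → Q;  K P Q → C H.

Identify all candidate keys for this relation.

{C, P}⁺: CP→Q adds Q; Q→H adds H; CHQ→KP adds K → {C, H, K, P, Q}. Minimal: {P}⁺ = {P}; {C}⁺ = {C} — none reach the full schema.
{C, Q}⁺: Q→H adds H; CHQ→KP adds K, P → {C, H, K, P, Q}. Minimal: {Q}⁺ = {H, Q}; {C}⁺ = {C} — none reach the full schema.
{K, P, Q}⁺: Q→H adds H; KPQ→CH adds C → {C, H, K, P, Q}. Minimal: {P, Q}⁺ = {H, P, Q}; {K, Q}⁺ = {H, K, Q}; {K, P}⁺ = {K, P} — none reach the full schema.
Any other superkey contains one of these as a subset, so there are no further candidate keys.

{C, P}, {C, Q}, {K, P, Q}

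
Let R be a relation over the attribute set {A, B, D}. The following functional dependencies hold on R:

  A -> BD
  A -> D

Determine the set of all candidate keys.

{A}

Attribute A never appears on the right-hand side of any dependency, so A must belong to every candidate key.
{A}⁺ = {A, B, D}, which is all of the schema, so {A} is the only candidate key.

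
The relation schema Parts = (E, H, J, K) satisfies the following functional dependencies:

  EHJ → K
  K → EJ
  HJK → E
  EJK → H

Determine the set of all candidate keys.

(K), (E, H, J)

{K}⁺: K→EJ adds E, J; EJK→H adds H → {E, H, J, K}.
{E, H, J}⁺: EHJ→K adds K → {E, H, J, K}. Minimal: {H, J}⁺ = {H, J}; {E, J}⁺ = {E, J}; {E, H}⁺ = {E, H} — none reach the full schema.
Any other superkey contains one of these as a subset, so there are no further candidate keys.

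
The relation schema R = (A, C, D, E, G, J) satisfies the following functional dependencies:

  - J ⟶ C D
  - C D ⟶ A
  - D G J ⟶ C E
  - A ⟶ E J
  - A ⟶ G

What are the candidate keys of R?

{A}; {J}; {C, D}

{A}⁺: A→EJ adds E, J; A→G adds G; J→CD adds C, D → {A, C, D, E, G, J}.
{J}⁺: J→CD adds C, D; CD→A adds A; A→EJ adds E; A→G adds G → {A, C, D, E, G, J}.
{C, D}⁺: CD→A adds A; A→EJ adds E, J; A→G adds G → {A, C, D, E, G, J}. Minimal: {D}⁺ = {D}; {C}⁺ = {C} — none reach the full schema.
Any other superkey contains one of these as a subset, so there are no further candidate keys.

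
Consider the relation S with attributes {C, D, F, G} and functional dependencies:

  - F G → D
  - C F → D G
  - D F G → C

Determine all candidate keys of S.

Attribute F never appears on the right-hand side of any dependency, so F must belong to every candidate key.
{F}⁺ = {F}, which is not all of the schema, so we must add further attributes.
{C, F}⁺: CF→DG adds D, G → {C, D, F, G}. Minimal: {F}⁺ = {F}; {C}⁺ = {C} — none reach the full schema.
{F, G}⁺: FG→D adds D; DFG→C adds C → {C, D, F, G}. Minimal: {G}⁺ = {G}; {F}⁺ = {F} — none reach the full schema.
Any other superkey contains one of these as a subset, so there are no further candidate keys.

{C, F}; {F, G}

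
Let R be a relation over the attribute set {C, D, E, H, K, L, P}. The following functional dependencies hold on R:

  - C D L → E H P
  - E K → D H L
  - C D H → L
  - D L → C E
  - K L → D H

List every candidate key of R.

Attribute K never appears on the right-hand side of any dependency, so K must belong to every candidate key.
{K}⁺ = {K}, which is not all of the schema, so we must add further attributes.
{E, K}⁺: EK→DHL adds D, H, L; DL→CE adds C; CDL→EHP adds P → {C, D, E, H, K, L, P}. Minimal: {K}⁺ = {K}; {E}⁺ = {E} — none reach the full schema.
{K, L}⁺: KL→DH adds D, H; DL→CE adds C, E; CDL→EHP adds P → {C, D, E, H, K, L, P}. Minimal: {L}⁺ = {L}; {K}⁺ = {K} — none reach the full schema.
{C, D, H, K}⁺: CDH→L adds L; DL→CE adds E; CDL→EHP adds P → {C, D, E, H, K, L, P}. Minimal: {D, H, K}⁺ = {D, H, K}; {C, H, K}⁺ = {C, H, K}; {C, D, K}⁺ = {C, D, K}; … — none reach the full schema.

(E, K); (K, L); (C, D, H, K)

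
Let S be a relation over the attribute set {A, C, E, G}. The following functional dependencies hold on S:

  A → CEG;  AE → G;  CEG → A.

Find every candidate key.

A; CEG

{A}⁺: A→CEG adds C, E, G → {A, C, E, G}.
{C, E, G}⁺: CEG→A adds A → {A, C, E, G}. Minimal: {E, G}⁺ = {E, G}; {C, G}⁺ = {C, G}; {C, E}⁺ = {C, E} — none reach the full schema.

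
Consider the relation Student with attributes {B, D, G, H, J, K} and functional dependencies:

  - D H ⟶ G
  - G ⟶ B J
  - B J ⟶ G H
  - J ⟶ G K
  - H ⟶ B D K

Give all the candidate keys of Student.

{G}⁺: G→BJ adds B, J; BJ→GH adds H; J→GK adds K; H→BDK adds D → {B, D, G, H, J, K}.
{H}⁺: H→BDK adds B, D, K; DH→G adds G; G→BJ adds J → {B, D, G, H, J, K}.
{J}⁺: J→GK adds G, K; G→BJ adds B; BJ→GH adds H; H→BDK adds D → {B, D, G, H, J, K}.
Any other superkey contains one of these as a subset, so there are no further candidate keys.

{G}, {H}, {J}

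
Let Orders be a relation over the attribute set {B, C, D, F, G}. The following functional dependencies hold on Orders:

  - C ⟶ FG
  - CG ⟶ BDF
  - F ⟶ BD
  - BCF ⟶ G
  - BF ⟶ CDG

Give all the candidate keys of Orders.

{C}⁺: C→FG adds F, G; CG→BDF adds B, D → {B, C, D, F, G}.
{F}⁺: F→BD adds B, D; BF→CDG adds C, G → {B, C, D, F, G}.

{C}; {F}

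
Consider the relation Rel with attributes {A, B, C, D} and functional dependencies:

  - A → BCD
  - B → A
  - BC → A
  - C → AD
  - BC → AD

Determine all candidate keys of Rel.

{A}⁺: A→BCD adds B, C, D → {A, B, C, D}.
{B}⁺: B→A adds A; A→BCD adds C, D → {A, B, C, D}.
{C}⁺: C→AD adds A, D; A→BCD adds B → {A, B, C, D}.
Any other superkey contains one of these as a subset, so there are no further candidate keys.

(A), (B), (C)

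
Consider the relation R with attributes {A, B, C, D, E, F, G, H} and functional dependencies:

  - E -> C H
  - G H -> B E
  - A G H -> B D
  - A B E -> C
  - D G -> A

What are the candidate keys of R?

Attributes F, G never appear on any right-hand side, so every candidate key must contain {F, G}.
{F, G}⁺ = {F, G}, which is not all of the schema, so we must add further attributes.
{A, E, F, G}⁺: E→CH adds C, H; GH→BE adds B; AGH→BD adds D → {A, B, C, D, E, F, G, H}. Minimal: {E, F, G}⁺ = {B, C, E, F, G, H}; {A, F, G}⁺ = {A, F, G}; {A, E, G}⁺ = {A, B, C, D, E, G, H}; … — none reach the full schema.
{A, F, G, H}⁺: GH→BE adds B, E; AGH→BD adds D; ABE→C adds C → {A, B, C, D, E, F, G, H}. Minimal: {F, G, H}⁺ = {B, C, E, F, G, H}; {A, G, H}⁺ = {A, B, C, D, E, G, H}; {A, F, H}⁺ = {A, F, H}; … — none reach the full schema.
{D, E, F, G}⁺: E→CH adds C, H; GH→BE adds B; DG→A adds A → {A, B, C, D, E, F, G, H}. Minimal: {E, F, G}⁺ = {B, C, E, F, G, H}; {D, F, G}⁺ = {A, D, F, G}; {D, E, G}⁺ = {A, B, C, D, E, G, H}; … — none reach the full schema.
{D, F, G, H}⁺: GH→BE adds B, E; DG→A adds A; E→CH adds C → {A, B, C, D, E, F, G, H}. Minimal: {F, G, H}⁺ = {B, C, E, F, G, H}; {D, G, H}⁺ = {A, B, C, D, E, G, H}; {D, F, H}⁺ = {D, F, H}; … — none reach the full schema.

{A, E, F, G}, {A, F, G, H}, {D, E, F, G}, {D, F, G, H}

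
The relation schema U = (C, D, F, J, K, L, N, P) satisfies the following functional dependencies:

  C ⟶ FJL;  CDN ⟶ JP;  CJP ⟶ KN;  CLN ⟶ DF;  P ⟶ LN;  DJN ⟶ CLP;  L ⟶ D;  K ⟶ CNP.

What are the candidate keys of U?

{K}⁺: K→CNP adds C, N, P; C→FJL adds F, J, L; CLN→DF adds D → {C, D, F, J, K, L, N, P}.
{C, N}⁺: C→FJL adds F, J, L; CLN→DF adds D; DJN→CLP adds P; CJP→KN adds K → {C, D, F, J, K, L, N, P}. Minimal: {N}⁺ = {N}; {C}⁺ = {C, D, F, J, L} — none reach the full schema.
{C, P}⁺: C→FJL adds F, J, L; CJP→KN adds K, N; CLN→DF adds D → {C, D, F, J, K, L, N, P}. Minimal: {P}⁺ = {D, L, N, P}; {C}⁺ = {C, D, F, J, L} — none reach the full schema.
{J, P}⁺: P→LN adds L, N; L→D adds D; DJN→CLP adds C; C→FJL adds F; CJP→KN adds K → {C, D, F, J, K, L, N, P}. Minimal: {P}⁺ = {D, L, N, P}; {J}⁺ = {J} — none reach the full schema.
{D, J, N}⁺: DJN→CLP adds C, L, P; C→FJL adds F; CJP→KN adds K → {C, D, F, J, K, L, N, P}. Minimal: {J, N}⁺ = {J, N}; {D, N}⁺ = {D, N}; {D, J}⁺ = {D, J} — none reach the full schema.
{J, L, N}⁺: L→D adds D; DJN→CLP adds C, P; C→FJL adds F; CJP→KN adds K → {C, D, F, J, K, L, N, P}. Minimal: {L, N}⁺ = {D, L, N}; {J, N}⁺ = {J, N}; {J, L}⁺ = {D, J, L} — none reach the full schema.
Any other superkey contains one of these as a subset, so there are no further candidate keys.

{K}; {C, N}; {C, P}; {J, P}; {D, J, N}; {J, L, N}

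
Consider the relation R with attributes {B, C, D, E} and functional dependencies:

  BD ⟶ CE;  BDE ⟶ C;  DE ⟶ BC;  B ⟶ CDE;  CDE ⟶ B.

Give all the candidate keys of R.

B; DE

{B}⁺: B→CDE adds C, D, E → {B, C, D, E}.
{D, E}⁺: DE→BC adds B, C → {B, C, D, E}.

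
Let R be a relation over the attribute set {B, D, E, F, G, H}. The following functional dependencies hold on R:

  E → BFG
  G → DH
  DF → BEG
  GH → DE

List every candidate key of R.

{E}⁺: E→BFG adds B, F, G; G→DH adds D, H → {B, D, E, F, G, H}.
{G}⁺: G→DH adds D, H; GH→DE adds E; E→BFG adds B, F → {B, D, E, F, G, H}.
{D, F}⁺: DF→BEG adds B, E, G; G→DH adds H → {B, D, E, F, G, H}. Minimal: {F}⁺ = {F}; {D}⁺ = {D} — none reach the full schema.
Any other superkey contains one of these as a subset, so there are no further candidate keys.

(E), (G), (D, F)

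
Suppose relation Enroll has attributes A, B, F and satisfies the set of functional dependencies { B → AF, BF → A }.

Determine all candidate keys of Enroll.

(B)

Attribute B never appears on the right-hand side of any dependency, so B must belong to every candidate key.
{B}⁺ = {A, B, F}, which is all of the schema, so {B} is the only candidate key.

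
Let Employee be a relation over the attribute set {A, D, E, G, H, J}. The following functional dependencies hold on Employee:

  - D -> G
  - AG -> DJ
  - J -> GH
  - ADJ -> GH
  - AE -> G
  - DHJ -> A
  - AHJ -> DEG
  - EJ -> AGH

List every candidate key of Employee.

{A, D}; {A, E}; {A, G}; {A, J}; {D, J}; {E, J}

{A, D}⁺: D→G adds G; AG→DJ adds J; J→GH adds H; AHJ→DEG adds E → {A, D, E, G, H, J}.
{A, E}⁺: AE→G adds G; AG→DJ adds D, J; J→GH adds H → {A, D, E, G, H, J}.
{A, G}⁺: AG→DJ adds D, J; J→GH adds H; AHJ→DEG adds E → {A, D, E, G, H, J}.
{A, J}⁺: J→GH adds G, H; AHJ→DEG adds D, E → {A, D, E, G, H, J}.
{D, J}⁺: D→G adds G; J→GH adds H; DHJ→A adds A; AHJ→DEG adds E → {A, D, E, G, H, J}.
{E, J}⁺: J→GH adds G, H; EJ→AGH adds A; AG→DJ adds D → {A, D, E, G, H, J}.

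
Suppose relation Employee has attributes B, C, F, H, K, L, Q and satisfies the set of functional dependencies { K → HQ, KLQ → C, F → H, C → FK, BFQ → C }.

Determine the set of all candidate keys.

{B, C, L}⁺: C→FK adds F, K; K→HQ adds H, Q → {B, C, F, H, K, L, Q}. Minimal: {C, L}⁺ = {C, F, H, K, L, Q}; {B, L}⁺ = {B, L}; {B, C}⁺ = {B, C, F, H, K, Q} — none reach the full schema.
{B, K, L}⁺: K→HQ adds H, Q; KLQ→C adds C; C→FK adds F → {B, C, F, H, K, L, Q}. Minimal: {K, L}⁺ = {C, F, H, K, L, Q}; {B, L}⁺ = {B, L}; {B, K}⁺ = {B, H, K, Q} — none reach the full schema.
{B, F, L, Q}⁺: F→H adds H; BFQ→C adds C; C→FK adds K → {B, C, F, H, K, L, Q}. Minimal: {F, L, Q}⁺ = {F, H, L, Q}; {B, L, Q}⁺ = {B, L, Q}; {B, F, Q}⁺ = {B, C, F, H, K, Q}; … — none reach the full schema.
Any other superkey contains one of these as a subset, so there are no further candidate keys.

BCL; BKL; BFLQ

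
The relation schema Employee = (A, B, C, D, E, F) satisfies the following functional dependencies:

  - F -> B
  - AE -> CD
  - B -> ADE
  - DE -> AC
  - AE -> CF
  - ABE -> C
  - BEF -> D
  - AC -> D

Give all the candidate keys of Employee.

{B}; {F}; {A, E}; {D, E}

{B}⁺: B→ADE adds A, D, E; DE→AC adds C; AE→CF adds F → {A, B, C, D, E, F}.
{F}⁺: F→B adds B; B→ADE adds A, D, E; DE→AC adds C → {A, B, C, D, E, F}.
{A, E}⁺: AE→CD adds C, D; AE→CF adds F; F→B adds B → {A, B, C, D, E, F}.
{D, E}⁺: DE→AC adds A, C; AE→CF adds F; F→B adds B → {A, B, C, D, E, F}.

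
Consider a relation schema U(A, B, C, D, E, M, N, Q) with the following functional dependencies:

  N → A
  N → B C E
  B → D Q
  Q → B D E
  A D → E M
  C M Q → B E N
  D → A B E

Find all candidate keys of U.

{N}⁺: N→A adds A; N→BCE adds B, C, E; B→DQ adds D, Q; AD→EM adds M → {A, B, C, D, E, M, N, Q}.
{B, C}⁺: B→DQ adds D, Q; Q→BDE adds E; D→ABE adds A; AD→EM adds M; CMQ→BEN adds N → {A, B, C, D, E, M, N, Q}. Minimal: {C}⁺ = {C}; {B}⁺ = {A, B, D, E, M, Q} — none reach the full schema.
{C, D}⁺: D→ABE adds A, B, E; B→DQ adds Q; AD→EM adds M; CMQ→BEN adds N → {A, B, C, D, E, M, N, Q}. Minimal: {D}⁺ = {A, B, D, E, M, Q}; {C}⁺ = {C} — none reach the full schema.
{C, Q}⁺: Q→BDE adds B, D, E; D→ABE adds A; AD→EM adds M; CMQ→BEN adds N → {A, B, C, D, E, M, N, Q}. Minimal: {Q}⁺ = {A, B, D, E, M, Q}; {C}⁺ = {C} — none reach the full schema.
Any other superkey contains one of these as a subset, so there are no further candidate keys.

{N}, {B, C}, {C, D}, {C, Q}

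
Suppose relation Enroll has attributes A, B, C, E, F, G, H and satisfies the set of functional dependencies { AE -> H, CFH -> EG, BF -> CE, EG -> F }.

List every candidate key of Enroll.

{A, B, F}⁺: BF→CE adds C, E; AE→H adds H; CFH→EG adds G → {A, B, C, E, F, G, H}. Minimal: {B, F}⁺ = {B, C, E, F}; {A, F}⁺ = {A, F}; {A, B}⁺ = {A, B} — none reach the full schema.
{A, B, E, G}⁺: AE→H adds H; EG→F adds F; BF→CE adds C → {A, B, C, E, F, G, H}. Minimal: {B, E, G}⁺ = {B, C, E, F, G}; {A, E, G}⁺ = {A, E, F, G, H}; {A, B, G}⁺ = {A, B, G}; … — none reach the full schema.
Any other superkey contains one of these as a subset, so there are no further candidate keys.

{A, B, F}, {A, B, E, G}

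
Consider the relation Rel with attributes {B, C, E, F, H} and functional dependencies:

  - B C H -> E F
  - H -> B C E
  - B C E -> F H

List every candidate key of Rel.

H, BCE

{H}⁺: H→BCE adds B, C, E; BCE→FH adds F → {B, C, E, F, H}.
{B, C, E}⁺: BCE→FH adds F, H → {B, C, E, F, H}. Minimal: {C, E}⁺ = {C, E}; {B, E}⁺ = {B, E}; {B, C}⁺ = {B, C} — none reach the full schema.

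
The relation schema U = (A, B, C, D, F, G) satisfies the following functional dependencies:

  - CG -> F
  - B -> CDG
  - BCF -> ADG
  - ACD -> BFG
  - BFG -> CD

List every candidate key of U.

(B); (A, C, D)

{B}⁺: B→CDG adds C, D, G; CG→F adds F; BCF→ADG adds A → {A, B, C, D, F, G}.
{A, C, D}⁺: ACD→BFG adds B, F, G → {A, B, C, D, F, G}. Minimal: {C, D}⁺ = {C, D}; {A, D}⁺ = {A, D}; {A, C}⁺ = {A, C} — none reach the full schema.
Any other superkey contains one of these as a subset, so there are no further candidate keys.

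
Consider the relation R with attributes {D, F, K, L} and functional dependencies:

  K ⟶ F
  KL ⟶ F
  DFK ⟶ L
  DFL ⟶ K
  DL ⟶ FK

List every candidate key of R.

{D, K}⁺: K→F adds F; DFK→L adds L → {D, F, K, L}. Minimal: {K}⁺ = {F, K}; {D}⁺ = {D} — none reach the full schema.
{D, L}⁺: DL→FK adds F, K → {D, F, K, L}. Minimal: {L}⁺ = {L}; {D}⁺ = {D} — none reach the full schema.
Any other superkey contains one of these as a subset, so there are no further candidate keys.

(D, K), (D, L)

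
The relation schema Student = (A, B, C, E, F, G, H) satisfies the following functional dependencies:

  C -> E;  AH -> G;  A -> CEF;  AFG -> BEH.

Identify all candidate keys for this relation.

{A, G}, {A, H}

Attribute A never appears on the right-hand side of any dependency, so A must belong to every candidate key.
{A}⁺ = {A, C, E, F}, which is not all of the schema, so we must add further attributes.
{A, G}⁺: A→CEF adds C, E, F; AFG→BEH adds B, H → {A, B, C, E, F, G, H}.
{A, H}⁺: AH→G adds G; A→CEF adds C, E, F; AFG→BEH adds B → {A, B, C, E, F, G, H}.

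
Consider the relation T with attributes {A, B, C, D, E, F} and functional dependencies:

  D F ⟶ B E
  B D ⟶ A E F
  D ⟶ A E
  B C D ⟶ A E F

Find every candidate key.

Attributes C, D never appear on any right-hand side, so every candidate key must contain {C, D}.
{C, D}⁺ = {A, C, D, E}, which is not all of the schema, so we must add further attributes.
{B, C, D}⁺: BD→AEF adds A, E, F → {A, B, C, D, E, F}. Minimal: {C, D}⁺ = {A, C, D, E}; {B, D}⁺ = {A, B, D, E, F}; {B, C}⁺ = {B, C} — none reach the full schema.
{C, D, F}⁺: DF→BE adds B, E; BD→AEF adds A → {A, B, C, D, E, F}. Minimal: {D, F}⁺ = {A, B, D, E, F}; {C, F}⁺ = {C, F}; {C, D}⁺ = {A, C, D, E} — none reach the full schema.
Any other superkey contains one of these as a subset, so there are no further candidate keys.

{B, C, D}, {C, D, F}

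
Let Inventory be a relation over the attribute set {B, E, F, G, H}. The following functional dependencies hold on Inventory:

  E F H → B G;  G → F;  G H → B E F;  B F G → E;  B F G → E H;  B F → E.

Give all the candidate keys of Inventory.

{B, G}⁺: G→F adds F; BFG→E adds E; BFG→EH adds H → {B, E, F, G, H}. Minimal: {G}⁺ = {F, G}; {B}⁺ = {B} — none reach the full schema.
{G, H}⁺: G→F adds F; GH→BEF adds B, E → {B, E, F, G, H}. Minimal: {H}⁺ = {H}; {G}⁺ = {F, G} — none reach the full schema.
{B, F, H}⁺: BF→E adds E; EFH→BG adds G → {B, E, F, G, H}. Minimal: {F, H}⁺ = {F, H}; {B, H}⁺ = {B, H}; {B, F}⁺ = {B, E, F} — none reach the full schema.
{E, F, H}⁺: EFH→BG adds B, G → {B, E, F, G, H}. Minimal: {F, H}⁺ = {F, H}; {E, H}⁺ = {E, H}; {E, F}⁺ = {E, F} — none reach the full schema.
Any other superkey contains one of these as a subset, so there are no further candidate keys.

(B, G); (G, H); (B, F, H); (E, F, H)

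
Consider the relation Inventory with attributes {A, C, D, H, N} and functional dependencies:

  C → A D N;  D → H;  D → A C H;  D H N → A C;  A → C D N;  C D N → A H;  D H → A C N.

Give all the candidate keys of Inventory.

{A}⁺: A→CDN adds C, D, N; CDN→AH adds H → {A, C, D, H, N}.
{C}⁺: C→ADN adds A, D, N; D→H adds H → {A, C, D, H, N}.
{D}⁺: D→H adds H; D→ACH adds A, C; A→CDN adds N → {A, C, D, H, N}.
Any other superkey contains one of these as a subset, so there are no further candidate keys.

(A), (C), (D)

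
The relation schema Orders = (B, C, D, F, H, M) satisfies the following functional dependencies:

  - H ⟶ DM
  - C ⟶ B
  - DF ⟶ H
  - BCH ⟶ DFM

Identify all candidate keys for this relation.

Attribute C never appears on the right-hand side of any dependency, so C must belong to every candidate key.
{C}⁺ = {B, C}, which is not all of the schema, so we must add further attributes.
{C, H}⁺: H→DM adds D, M; C→B adds B; BCH→DFM adds F → {B, C, D, F, H, M}. Minimal: {H}⁺ = {D, H, M}; {C}⁺ = {B, C} — none reach the full schema.
{C, D, F}⁺: C→B adds B; DF→H adds H; BCH→DFM adds M → {B, C, D, F, H, M}. Minimal: {D, F}⁺ = {D, F, H, M}; {C, F}⁺ = {B, C, F}; {C, D}⁺ = {B, C, D} — none reach the full schema.

(C, H), (C, D, F)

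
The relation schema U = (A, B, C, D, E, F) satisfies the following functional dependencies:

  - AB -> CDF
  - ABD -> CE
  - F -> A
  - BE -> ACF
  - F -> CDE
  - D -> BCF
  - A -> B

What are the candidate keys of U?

{A}; {D}; {F}; {B, E}

{A}⁺: A→B adds B; AB→CDF adds C, D, F; ABD→CE adds E → {A, B, C, D, E, F}.
{D}⁺: D→BCF adds B, C, F; F→A adds A; F→CDE adds E → {A, B, C, D, E, F}.
{F}⁺: F→A adds A; F→CDE adds C, D, E; D→BCF adds B → {A, B, C, D, E, F}.
{B, E}⁺: BE→ACF adds A, C, F; F→CDE adds D → {A, B, C, D, E, F}. Minimal: {E}⁺ = {E}; {B}⁺ = {B} — none reach the full schema.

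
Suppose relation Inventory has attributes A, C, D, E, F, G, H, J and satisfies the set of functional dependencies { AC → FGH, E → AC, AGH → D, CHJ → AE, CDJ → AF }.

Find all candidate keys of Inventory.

Attribute J never appears on the right-hand side of any dependency, so J must belong to every candidate key.
{J}⁺ = {J}, which is not all of the schema, so we must add further attributes.
{E, J}⁺: E→AC adds A, C; AC→FGH adds F, G, H; AGH→D adds D → {A, C, D, E, F, G, H, J}. Minimal: {J}⁺ = {J}; {E}⁺ = {A, C, D, E, F, G, H} — none reach the full schema.
{A, C, J}⁺: AC→FGH adds F, G, H; AGH→D adds D; CHJ→AE adds E → {A, C, D, E, F, G, H, J}. Minimal: {C, J}⁺ = {C, J}; {A, J}⁺ = {A, J}; {A, C}⁺ = {A, C, D, F, G, H} — none reach the full schema.
{C, D, J}⁺: CDJ→AF adds A, F; AC→FGH adds G, H; CHJ→AE adds E → {A, C, D, E, F, G, H, J}. Minimal: {D, J}⁺ = {D, J}; {C, J}⁺ = {C, J}; {C, D}⁺ = {C, D} — none reach the full schema.
{C, H, J}⁺: CHJ→AE adds A, E; AC→FGH adds F, G; AGH→D adds D → {A, C, D, E, F, G, H, J}. Minimal: {H, J}⁺ = {H, J}; {C, J}⁺ = {C, J}; {C, H}⁺ = {C, H} — none reach the full schema.
Any other superkey contains one of these as a subset, so there are no further candidate keys.

(E, J), (A, C, J), (C, D, J), (C, H, J)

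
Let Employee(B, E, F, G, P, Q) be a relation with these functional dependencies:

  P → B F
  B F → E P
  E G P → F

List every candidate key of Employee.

Attributes G, Q never appear on any right-hand side, so every candidate key must contain {G, Q}.
{G, Q}⁺ = {G, Q}, which is not all of the schema, so we must add further attributes.
{G, P, Q}⁺: P→BF adds B, F; BF→EP adds E → {B, E, F, G, P, Q}. Minimal: {P, Q}⁺ = {B, E, F, P, Q}; {G, Q}⁺ = {G, Q}; {G, P}⁺ = {B, E, F, G, P} — none reach the full schema.
{B, F, G, Q}⁺: BF→EP adds E, P → {B, E, F, G, P, Q}. Minimal: {F, G, Q}⁺ = {F, G, Q}; {B, G, Q}⁺ = {B, G, Q}; {B, F, Q}⁺ = {B, E, F, P, Q}; … — none reach the full schema.

(G, P, Q), (B, F, G, Q)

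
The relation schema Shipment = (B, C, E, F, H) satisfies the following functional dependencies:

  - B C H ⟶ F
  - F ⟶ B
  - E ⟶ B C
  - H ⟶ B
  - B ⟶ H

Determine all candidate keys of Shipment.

Attribute E never appears on the right-hand side of any dependency, so E must belong to every candidate key.
{E}⁺ = {B, C, E, F, H}, which is all of the schema, so {E} is the only candidate key.

(E)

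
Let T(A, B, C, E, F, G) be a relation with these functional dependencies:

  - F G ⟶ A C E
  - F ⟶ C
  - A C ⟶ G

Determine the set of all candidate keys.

ABF, BFG

Attributes B, F never appear on any right-hand side, so every candidate key must contain {B, F}.
{B, F}⁺ = {B, C, F}, which is not all of the schema, so we must add further attributes.
{A, B, F}⁺: F→C adds C; AC→G adds G; FG→ACE adds E → {A, B, C, E, F, G}. Minimal: {B, F}⁺ = {B, C, F}; {A, F}⁺ = {A, C, E, F, G}; {A, B}⁺ = {A, B} — none reach the full schema.
{B, F, G}⁺: FG→ACE adds A, C, E → {A, B, C, E, F, G}. Minimal: {F, G}⁺ = {A, C, E, F, G}; {B, G}⁺ = {B, G}; {B, F}⁺ = {B, C, F} — none reach the full schema.
Any other superkey contains one of these as a subset, so there are no further candidate keys.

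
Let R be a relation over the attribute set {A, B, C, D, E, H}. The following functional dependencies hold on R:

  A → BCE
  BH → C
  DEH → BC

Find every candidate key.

Attributes A, D, H never appear on any right-hand side, so every candidate key must contain {A, D, H}.
{A, D, H}⁺ = {A, B, C, D, E, H}, which is all of the schema, so {A, D, H} is the only candidate key.

{A, D, H}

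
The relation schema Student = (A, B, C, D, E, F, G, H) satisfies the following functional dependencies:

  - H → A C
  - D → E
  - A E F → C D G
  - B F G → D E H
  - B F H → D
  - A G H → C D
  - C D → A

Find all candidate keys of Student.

Attributes B, F never appear on any right-hand side, so every candidate key must contain {B, F}.
{B, F}⁺ = {B, F}, which is not all of the schema, so we must add further attributes.
{B, F, G}⁺: BFG→DEH adds D, E, H; H→AC adds A, C → {A, B, C, D, E, F, G, H}.
{B, F, H}⁺: H→AC adds A, C; BFH→D adds D; D→E adds E; AEF→CDG adds G → {A, B, C, D, E, F, G, H}.
{A, B, D, F}⁺: D→E adds E; AEF→CDG adds C, G; BFG→DEH adds H → {A, B, C, D, E, F, G, H}.
{A, B, E, F}⁺: AEF→CDG adds C, D, G; BFG→DEH adds H → {A, B, C, D, E, F, G, H}.
{B, C, D, F}⁺: D→E adds E; CD→A adds A; AEF→CDG adds G; BFG→DEH adds H → {A, B, C, D, E, F, G, H}.
Any other superkey contains one of these as a subset, so there are no further candidate keys.

{B, F, G}, {B, F, H}, {A, B, D, F}, {A, B, E, F}, {B, C, D, F}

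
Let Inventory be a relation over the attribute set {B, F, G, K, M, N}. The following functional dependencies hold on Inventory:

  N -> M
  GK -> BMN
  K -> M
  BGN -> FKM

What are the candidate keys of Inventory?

{G, K}⁺: GK→BMN adds B, M, N; BGN→FKM adds F → {B, F, G, K, M, N}. Minimal: {K}⁺ = {K, M}; {G}⁺ = {G} — none reach the full schema.
{B, G, N}⁺: N→M adds M; BGN→FKM adds F, K → {B, F, G, K, M, N}. Minimal: {G, N}⁺ = {G, M, N}; {B, N}⁺ = {B, M, N}; {B, G}⁺ = {B, G} — none reach the full schema.
Any other superkey contains one of these as a subset, so there are no further candidate keys.

{G, K}; {B, G, N}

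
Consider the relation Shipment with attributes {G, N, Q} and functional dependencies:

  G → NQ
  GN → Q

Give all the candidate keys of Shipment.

{G}

Attribute G never appears on the right-hand side of any dependency, so G must belong to every candidate key.
{G}⁺ = {G, N, Q}, which is all of the schema, so {G} is the only candidate key.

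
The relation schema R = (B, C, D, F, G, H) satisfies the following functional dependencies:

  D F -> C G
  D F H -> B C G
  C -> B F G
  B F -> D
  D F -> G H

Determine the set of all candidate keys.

{C}⁺: C→BFG adds B, F, G; BF→D adds D; DF→GH adds H → {B, C, D, F, G, H}.
{B, F}⁺: BF→D adds D; DF→GH adds G, H; DF→CG adds C → {B, C, D, F, G, H}. Minimal: {F}⁺ = {F}; {B}⁺ = {B} — none reach the full schema.
{D, F}⁺: DF→CG adds C, G; C→BFG adds B; DF→GH adds H → {B, C, D, F, G, H}. Minimal: {F}⁺ = {F}; {D}⁺ = {D} — none reach the full schema.

(C), (B, F), (D, F)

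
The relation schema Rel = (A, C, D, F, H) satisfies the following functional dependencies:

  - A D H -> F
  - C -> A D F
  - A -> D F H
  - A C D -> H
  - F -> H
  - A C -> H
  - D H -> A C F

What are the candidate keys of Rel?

A, C, DF, DH

{A}⁺: A→DFH adds D, F, H; DH→ACF adds C → {A, C, D, F, H}.
{C}⁺: C→ADF adds A, D, F; A→DFH adds H → {A, C, D, F, H}.
{D, F}⁺: F→H adds H; DH→ACF adds A, C → {A, C, D, F, H}. Minimal: {F}⁺ = {F, H}; {D}⁺ = {D} — none reach the full schema.
{D, H}⁺: DH→ACF adds A, C, F → {A, C, D, F, H}. Minimal: {H}⁺ = {H}; {D}⁺ = {D} — none reach the full schema.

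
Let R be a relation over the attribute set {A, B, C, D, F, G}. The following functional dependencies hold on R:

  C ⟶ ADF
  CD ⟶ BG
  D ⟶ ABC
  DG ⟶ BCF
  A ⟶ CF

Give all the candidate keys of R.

(A); (C); (D)

{A}⁺: A→CF adds C, F; C→ADF adds D; CD→BG adds B, G → {A, B, C, D, F, G}.
{C}⁺: C→ADF adds A, D, F; CD→BG adds B, G → {A, B, C, D, F, G}.
{D}⁺: D→ABC adds A, B, C; A→CF adds F; CD→BG adds G → {A, B, C, D, F, G}.
Any other superkey contains one of these as a subset, so there are no further candidate keys.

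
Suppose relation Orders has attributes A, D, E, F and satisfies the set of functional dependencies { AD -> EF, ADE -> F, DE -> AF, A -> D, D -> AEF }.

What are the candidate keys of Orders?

(A), (D)

{A}⁺: A→D adds D; D→AEF adds E, F → {A, D, E, F}.
{D}⁺: D→AEF adds A, E, F → {A, D, E, F}.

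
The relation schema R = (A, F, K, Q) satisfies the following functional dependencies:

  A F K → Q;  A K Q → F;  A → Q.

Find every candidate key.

{A, K}

{A, K}⁺: A→Q adds Q; AKQ→F adds F → {A, F, K, Q}. Minimal: {K}⁺ = {K}; {A}⁺ = {A, Q} — none reach the full schema.
No other minimal superkey exists.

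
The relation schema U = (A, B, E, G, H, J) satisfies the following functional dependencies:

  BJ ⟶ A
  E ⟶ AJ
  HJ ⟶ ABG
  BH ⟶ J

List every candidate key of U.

Attributes E, H never appear on any right-hand side, so every candidate key must contain {E, H}.
{E, H}⁺ = {A, B, E, G, H, J}, which is all of the schema, so {E, H} is the only candidate key.

{E, H}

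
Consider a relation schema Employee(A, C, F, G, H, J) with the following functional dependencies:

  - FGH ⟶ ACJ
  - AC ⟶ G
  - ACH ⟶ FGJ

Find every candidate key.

Attribute H never appears on the right-hand side of any dependency, so H must belong to every candidate key.
{H}⁺ = {H}, which is not all of the schema, so we must add further attributes.
{A, C, H}⁺: AC→G adds G; ACH→FGJ adds F, J → {A, C, F, G, H, J}. Minimal: {C, H}⁺ = {C, H}; {A, H}⁺ = {A, H}; {A, C}⁺ = {A, C, G} — none reach the full schema.
{F, G, H}⁺: FGH→ACJ adds A, C, J → {A, C, F, G, H, J}. Minimal: {G, H}⁺ = {G, H}; {F, H}⁺ = {F, H}; {F, G}⁺ = {F, G} — none reach the full schema.

ACH, FGH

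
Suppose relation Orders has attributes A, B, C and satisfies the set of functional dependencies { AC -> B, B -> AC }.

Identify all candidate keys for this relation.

{B}⁺: B→AC adds A, C → {A, B, C}.
{A, C}⁺: AC→B adds B → {A, B, C}. Minimal: {C}⁺ = {C}; {A}⁺ = {A} — none reach the full schema.

{B}, {A, C}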